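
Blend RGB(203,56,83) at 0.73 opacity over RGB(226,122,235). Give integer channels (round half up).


C = α×F + (1-α)×B, with 1-α = 0.27
R: 0.73×203 + 0.27×226 = 148.19 + 61.02 = 209.21 → 209
G: 0.73×56 + 0.27×122 = 40.88 + 32.94 = 73.82 → 74
B: 0.73×83 + 0.27×235 = 60.59 + 63.45 = 124.04 → 124
= RGB(209, 74, 124)


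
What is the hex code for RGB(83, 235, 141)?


R = 83 → 53 (hex)
G = 235 → EB (hex)
B = 141 → 8D (hex)
Hex = #53EB8D


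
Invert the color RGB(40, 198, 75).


Invert: (255-R, 255-G, 255-B)
R: 255-40 = 215
G: 255-198 = 57
B: 255-75 = 180
= RGB(215, 57, 180)


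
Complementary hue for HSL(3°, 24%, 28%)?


Complement = opposite side of color wheel = hue + 180°
H' = (3 + 180) mod 360 = 183°
S and L unchanged.
= HSL(183°, 24%, 28%)


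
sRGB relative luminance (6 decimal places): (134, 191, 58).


Linearize each channel (sRGB transfer function): c = v/255; c_lin = c/12.92 if c ≤ 0.04045, else ((c+0.055)/1.055)^2.4
  R: 134/255 ≈ 0.525490 > 0.04045 → ((0.525490+0.055)/1.055)^2.4 ≈ 0.238398
  G: 191/255 ≈ 0.749020 > 0.04045 → ((0.749020+0.055)/1.055)^2.4 ≈ 0.520996
  B: 58/255 ≈ 0.227451 > 0.04045 → ((0.227451+0.055)/1.055)^2.4 ≈ 0.042311
R_lin = 0.238398, G_lin = 0.520996, B_lin = 0.042311
L = 0.2126×R + 0.7152×G + 0.0722×B
L = 0.2126×0.238398 + 0.7152×0.520996 + 0.0722×0.042311
L ≈ 0.426354


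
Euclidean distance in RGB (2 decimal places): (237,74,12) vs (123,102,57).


d = √[(R₁-R₂)² + (G₁-G₂)² + (B₁-B₂)²]
d = √[(237-123)² + (74-102)² + (12-57)²]
d = √[12996 + 784 + 2025]
d = √15805
d ≈ 125.72


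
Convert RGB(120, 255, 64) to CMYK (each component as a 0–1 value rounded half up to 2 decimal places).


R'=120/255≈0.4706, G'=255/255≈1.0000, B'=64/255≈0.2510
K = 1 - max(R',G',B') = 1 - 255/255 = 0/255 = 0 → 0.00
(1-R'-K)/(1-K) simplifies to (max-R)/max with max = 255:
C = (255-120)/255 = 135/255 = 0.52941… → 0.53
M = (255-255)/255 = 0/255 = 0 → 0.00
Y = (255-64)/255 = 191/255 = 0.74901… → 0.75
= CMYK(0.53, 0.00, 0.75, 0.00)


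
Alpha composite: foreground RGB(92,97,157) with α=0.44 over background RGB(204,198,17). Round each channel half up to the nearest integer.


C = α×F + (1-α)×B, with 1-α = 0.56
R: 0.44×92 + 0.56×204 = 40.48 + 114.24 = 154.72 → 155
G: 0.44×97 + 0.56×198 = 42.68 + 110.88 = 153.56 → 154
B: 0.44×157 + 0.56×17 = 69.08 + 9.52 = 78.60 → 79
= RGB(155, 154, 79)


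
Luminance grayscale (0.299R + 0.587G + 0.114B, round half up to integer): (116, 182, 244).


Gray = 0.299×R + 0.587×G + 0.114×B
Gray = 0.299×116 + 0.587×182 + 0.114×244
Gray = 34.684 + 106.834 + 27.816
Gray = 169.334 → round half up → 169
Gray = 169


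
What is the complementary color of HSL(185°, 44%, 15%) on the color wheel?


Complement = opposite side of color wheel = hue + 180°
H' = (185 + 180) mod 360 = 5°
S and L unchanged.
= HSL(5°, 44%, 15%)


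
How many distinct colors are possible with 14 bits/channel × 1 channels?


Total bits = 14 bits/channel × 1 channels = 14 bits
Distinct colors = 2^14
= 16,384 colors


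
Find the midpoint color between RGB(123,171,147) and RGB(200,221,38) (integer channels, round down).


Midpoint: each channel = ⌊(C₁+C₂)/2⌋
R: ⌊(123+200)/2⌋ = 161
G: ⌊(171+221)/2⌋ = 196
B: ⌊(147+38)/2⌋ = 92
= RGB(161, 196, 92)


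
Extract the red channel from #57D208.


Color: #57D208
R = 57 = 87
G = D2 = 210
B = 08 = 8
Red = 87


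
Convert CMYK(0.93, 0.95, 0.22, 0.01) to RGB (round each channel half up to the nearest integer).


R = 255 × (1-C) × (1-K) = 255 × 0.07 × 0.99 = 17.6715 → 18
G = 255 × (1-M) × (1-K) = 255 × 0.05 × 0.99 = 12.6225 → 13
B = 255 × (1-Y) × (1-K) = 255 × 0.78 × 0.99 = 196.911 → 197
= RGB(18, 13, 197)


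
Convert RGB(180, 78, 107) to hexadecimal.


R = 180 → B4 (hex)
G = 78 → 4E (hex)
B = 107 → 6B (hex)
Hex = #B44E6B


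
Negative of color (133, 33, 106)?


Invert: (255-R, 255-G, 255-B)
R: 255-133 = 122
G: 255-33 = 222
B: 255-106 = 149
= RGB(122, 222, 149)


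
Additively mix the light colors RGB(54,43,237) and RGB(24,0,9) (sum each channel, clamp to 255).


Additive: each channel = min(255, C₁+C₂)
R: 54+24 = 78 → 78
G: 43+0 = 43 → 43
B: 237+9 = 246 → 246
= RGB(78, 43, 246)


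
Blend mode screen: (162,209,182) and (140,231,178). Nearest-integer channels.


Screen: C = 255 - (255-A)×(255-B)/255, rounded to nearest integer
R: 255 - (255-162)×(255-140)/255 = 255 - 10695/255 ≈ 255 - 41.941 = 213.059 → 213
G: 255 - (255-209)×(255-231)/255 = 255 - 1104/255 ≈ 255 - 4.329 = 250.671 → 251
B: 255 - (255-182)×(255-178)/255 = 255 - 5621/255 ≈ 255 - 22.043 = 232.957 → 233
= RGB(213, 251, 233)


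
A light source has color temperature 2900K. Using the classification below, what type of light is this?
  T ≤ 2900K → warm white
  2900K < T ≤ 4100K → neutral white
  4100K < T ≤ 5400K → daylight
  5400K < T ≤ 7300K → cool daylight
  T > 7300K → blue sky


Temperature: 2900K
2900K ≤ 2900K → warm white
Classification: warm white


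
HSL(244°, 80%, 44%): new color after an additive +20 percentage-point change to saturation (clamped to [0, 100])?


Original S = 80%
Adjustment = +20 percentage points
New S = 80 + (20) = 100
Clamp to [0, 100] → 100
= HSL(244°, 100%, 44%)


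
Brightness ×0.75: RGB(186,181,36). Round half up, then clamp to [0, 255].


Multiply each channel by 0.75, round half up, clamp to [0, 255]
R: 186×0.75 = 139.5 → round → 140
G: 181×0.75 = 135.75 → round → 136
B: 36×0.75 = 27
= RGB(140, 136, 27)


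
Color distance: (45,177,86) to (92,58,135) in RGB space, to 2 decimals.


d = √[(R₁-R₂)² + (G₁-G₂)² + (B₁-B₂)²]
d = √[(45-92)² + (177-58)² + (86-135)²]
d = √[2209 + 14161 + 2401]
d = √18771
d ≈ 137.01


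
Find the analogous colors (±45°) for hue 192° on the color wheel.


Base hue: 192°
Left analog: (192 - 45) mod 360 = 147°
Right analog: (192 + 45) mod 360 = 237°
Analogous hues = 147° and 237°


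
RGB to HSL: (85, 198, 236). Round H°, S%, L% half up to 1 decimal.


Normalize: R'=85/255≈0.3333, G'=198/255≈0.7765, B'=236/255≈0.9255
Max=236/255, Min=85/255, Δ=Max-Min=151/255
L = (Max+Min)/2 = (236+85)/510 = 321/510 = 0.62941… → L = 62.9%
L > 0.5 → S = Δ/(2-Max-Min) = 151/(510-236-85) = 151/189 = 0.79894… → S = 79.9%
(the 1/255 factors cancel in S and H, so raw channel differences can be used)
Max is B' → H = 60 × ((R-G)/Δ + 4) = 60 × ((85-198)/151 + 4)
  -113/151 + 4 = -0.7483… + 4 = 3.2516…
  H = 60 × 3.2516… = 195.099…° → H = 195.1°
= HSL(195.1°, 79.9%, 62.9%)


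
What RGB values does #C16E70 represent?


C1 → 193 (R)
6E → 110 (G)
70 → 112 (B)
= RGB(193, 110, 112)


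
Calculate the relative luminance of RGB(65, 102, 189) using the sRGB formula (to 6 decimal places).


Linearize each channel (sRGB transfer function): c = v/255; c_lin = c/12.92 if c ≤ 0.04045, else ((c+0.055)/1.055)^2.4
  R: 65/255 ≈ 0.254902 > 0.04045 → ((0.254902+0.055)/1.055)^2.4 ≈ 0.052861
  G: 102/255 ≈ 0.400000 > 0.04045 → ((0.400000+0.055)/1.055)^2.4 ≈ 0.132868
  B: 189/255 ≈ 0.741176 > 0.04045 → ((0.741176+0.055)/1.055)^2.4 ≈ 0.508881
R_lin = 0.052861, G_lin = 0.132868, B_lin = 0.508881
L = 0.2126×R + 0.7152×G + 0.0722×B
L = 0.2126×0.052861 + 0.7152×0.132868 + 0.0722×0.508881
L ≈ 0.143007


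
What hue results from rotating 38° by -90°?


New hue = (H + rotation) mod 360
New hue = (38 -90) mod 360
= -52 mod 360
= 308°


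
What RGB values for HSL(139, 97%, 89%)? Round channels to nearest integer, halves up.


H=139°, S=0.97, L=0.89
C = (1-|2L-1|)×S = (1-|0.78|)×0.97 = 0.2134
H' = H/60 = 139/60 ≈ 2.3167; X = C×(1-|H' mod 2 - 1|) ≈ 0.0676
m = L - C/2 = 0.89 - 0.1067 = 0.7833
Sector ⌊H'⌋ = 2 → (R',G',B') = (0.0, 0.2134, ≈0.0676)
RGB = ((R'+m)×255, (G'+m)×255, (B'+m)×255) = (199.7415, 254.1585, 216.97355)
Round half up → RGB(200, 254, 217)


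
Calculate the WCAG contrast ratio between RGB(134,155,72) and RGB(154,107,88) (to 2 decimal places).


Linearize each sRGB channel c=v/255: c/12.92 if c ≤ 0.04045 else ((c+0.055)/1.055)^2.4
L = 0.2126×R_lin + 0.7152×G_lin + 0.0722×B_lin
Color 1 (134,155,72):
  R=134: 134/255≈0.5255 > 0.04045 → ((0.5255+0.055)/1.055)^2.4 ≈ 0.23840
  G=155: 155/255≈0.6078 > 0.04045 → ((0.6078+0.055)/1.055)^2.4 ≈ 0.32778
  B=72: 72/255≈0.2824 > 0.04045 → ((0.2824+0.055)/1.055)^2.4 ≈ 0.06480
  L1 = 0.2126×0.23840 + 0.7152×0.32778 + 0.0722×0.06480 ≈ 0.28979
Color 2 (154,107,88):
  R=154: 154/255≈0.6039 > 0.04045 → ((0.6039+0.055)/1.055)^2.4 ≈ 0.32314
  G=107: 107/255≈0.4196 > 0.04045 → ((0.4196+0.055)/1.055)^2.4 ≈ 0.14703
  B=88: 88/255≈0.3451 > 0.04045 → ((0.3451+0.055)/1.055)^2.4 ≈ 0.09759
  L2 = 0.2126×0.32314 + 0.7152×0.14703 + 0.0722×0.09759 ≈ 0.18090
Lighter = 0.28979, Darker = 0.18090
Ratio = (L_lighter + 0.05) / (L_darker + 0.05)
Ratio = (0.28979 + 0.05) / (0.18090 + 0.05) = 0.33979 / 0.23090 ≈ 1.4716
Ratio ≈ 1.47:1


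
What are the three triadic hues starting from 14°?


Triadic: equally spaced at 120° intervals
H1 = 14°
H2 = (14 + 120) mod 360 = 134°
H3 = (14 + 240) mod 360 = 254°
Triadic = 14°, 134°, 254°


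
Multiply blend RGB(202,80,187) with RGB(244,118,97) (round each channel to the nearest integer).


Multiply: C = A×B/255, rounded to nearest integer
R: 202×244/255 = 49288/255 ≈ 193.286 → 193
G: 80×118/255 = 9440/255 ≈ 37.020 → 37
B: 187×97/255 = 18139/255 ≈ 71.133 → 71
= RGB(193, 37, 71)


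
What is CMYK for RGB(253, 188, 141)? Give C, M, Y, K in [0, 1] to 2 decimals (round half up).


R'=253/255≈0.9922, G'=188/255≈0.7373, B'=141/255≈0.5529
K = 1 - max(R',G',B') = 1 - 253/255 = 2/255 = 0.00784… → 0.01
(1-R'-K)/(1-K) simplifies to (max-R)/max with max = 253:
C = (253-253)/253 = 0/253 = 0 → 0.00
M = (253-188)/253 = 65/253 = 0.25691… → 0.26
Y = (253-141)/253 = 112/253 = 0.44268… → 0.44
= CMYK(0.00, 0.26, 0.44, 0.01)


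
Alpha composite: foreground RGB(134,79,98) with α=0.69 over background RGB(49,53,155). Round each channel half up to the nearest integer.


C = α×F + (1-α)×B, with 1-α = 0.31
R: 0.69×134 + 0.31×49 = 92.46 + 15.19 = 107.65 → 108
G: 0.69×79 + 0.31×53 = 54.51 + 16.43 = 70.94 → 71
B: 0.69×98 + 0.31×155 = 67.62 + 48.05 = 115.67 → 116
= RGB(108, 71, 116)


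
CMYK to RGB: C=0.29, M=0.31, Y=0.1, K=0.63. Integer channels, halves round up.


R = 255 × (1-C) × (1-K) = 255 × 0.71 × 0.37 = 66.9885 → 67
G = 255 × (1-M) × (1-K) = 255 × 0.69 × 0.37 = 65.1015 → 65
B = 255 × (1-Y) × (1-K) = 255 × 0.90 × 0.37 = 84.915 → 85
= RGB(67, 65, 85)


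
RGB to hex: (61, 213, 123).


R = 61 → 3D (hex)
G = 213 → D5 (hex)
B = 123 → 7B (hex)
Hex = #3DD57B


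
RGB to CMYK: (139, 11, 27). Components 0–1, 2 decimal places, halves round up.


R'=139/255≈0.5451, G'=11/255≈0.0431, B'=27/255≈0.1059
K = 1 - max(R',G',B') = 1 - 139/255 = 116/255 = 0.45490… → 0.45
(1-R'-K)/(1-K) simplifies to (max-R)/max with max = 139:
C = (139-139)/139 = 0/139 = 0 → 0.00
M = (139-11)/139 = 128/139 = 0.92086… → 0.92
Y = (139-27)/139 = 112/139 = 0.80575… → 0.81
= CMYK(0.00, 0.92, 0.81, 0.45)


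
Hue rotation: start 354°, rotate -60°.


New hue = (H + rotation) mod 360
New hue = (354 -60) mod 360
= 294 mod 360
= 294°


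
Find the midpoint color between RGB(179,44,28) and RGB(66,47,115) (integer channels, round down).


Midpoint: each channel = ⌊(C₁+C₂)/2⌋
R: ⌊(179+66)/2⌋ = 122
G: ⌊(44+47)/2⌋ = 45
B: ⌊(28+115)/2⌋ = 71
= RGB(122, 45, 71)


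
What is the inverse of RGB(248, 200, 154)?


Invert: (255-R, 255-G, 255-B)
R: 255-248 = 7
G: 255-200 = 55
B: 255-154 = 101
= RGB(7, 55, 101)


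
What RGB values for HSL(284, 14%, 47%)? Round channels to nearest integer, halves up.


H=284°, S=0.14, L=0.47
C = (1-|2L-1|)×S = (1-|-0.06|)×0.14 = 0.1316
H' = H/60 = 284/60 ≈ 4.7333; X = C×(1-|H' mod 2 - 1|) ≈ 0.0965
m = L - C/2 = 0.47 - 0.0658 = 0.4042
Sector ⌊H'⌋ = 4 → (R',G',B') = (≈0.0965, 0.0, 0.1316)
RGB = ((R'+m)×255, (G'+m)×255, (B'+m)×255) = (127.6802, 103.071, 136.629)
Round half up → RGB(128, 103, 137)


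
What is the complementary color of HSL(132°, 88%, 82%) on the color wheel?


Complement = opposite side of color wheel = hue + 180°
H' = (132 + 180) mod 360 = 312°
S and L unchanged.
= HSL(312°, 88%, 82%)


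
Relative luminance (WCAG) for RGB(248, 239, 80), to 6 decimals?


Linearize each channel (sRGB transfer function): c = v/255; c_lin = c/12.92 if c ≤ 0.04045, else ((c+0.055)/1.055)^2.4
  R: 248/255 ≈ 0.972549 > 0.04045 → ((0.972549+0.055)/1.055)^2.4 ≈ 0.938686
  G: 239/255 ≈ 0.937255 > 0.04045 → ((0.937255+0.055)/1.055)^2.4 ≈ 0.863157
  B: 80/255 ≈ 0.313725 > 0.04045 → ((0.313725+0.055)/1.055)^2.4 ≈ 0.080220
R_lin = 0.938686, G_lin = 0.863157, B_lin = 0.080220
L = 0.2126×R + 0.7152×G + 0.0722×B
L = 0.2126×0.938686 + 0.7152×0.863157 + 0.0722×0.080220
L ≈ 0.822686


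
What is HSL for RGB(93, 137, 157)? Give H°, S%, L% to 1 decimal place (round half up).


Normalize: R'=93/255≈0.3647, G'=137/255≈0.5373, B'=157/255≈0.6157
Max=157/255, Min=93/255, Δ=Max-Min=64/255
L = (Max+Min)/2 = (157+93)/510 = 250/510 = 0.49019… → L = 49.0%
L ≤ 0.5 → S = Δ/(Max+Min) = 64/(157+93) = 64/250 = 0.256 → S = 25.6%
(the 1/255 factors cancel in S and H, so raw channel differences can be used)
Max is B' → H = 60 × ((R-G)/Δ + 4) = 60 × ((93-137)/64 + 4)
  -44/64 + 4 = -0.6875 + 4 = 3.3125
  H = 60 × 3.3125 = 198.75° → H = 198.8°
= HSL(198.8°, 25.6%, 49.0%)


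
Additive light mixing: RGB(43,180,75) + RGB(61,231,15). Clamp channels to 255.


Additive: each channel = min(255, C₁+C₂)
R: 43+61 = 104 → 104
G: 180+231 = 411 → 255
B: 75+15 = 90 → 90
= RGB(104, 255, 90)


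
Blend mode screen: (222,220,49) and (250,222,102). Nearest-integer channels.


Screen: C = 255 - (255-A)×(255-B)/255, rounded to nearest integer
R: 255 - (255-222)×(255-250)/255 = 255 - 165/255 ≈ 255 - 0.647 = 254.353 → 254
G: 255 - (255-220)×(255-222)/255 = 255 - 1155/255 ≈ 255 - 4.529 = 250.471 → 250
B: 255 - (255-49)×(255-102)/255 = 255 - 31518/255 ≈ 255 - 123.600 = 131.400 → 131
= RGB(254, 250, 131)


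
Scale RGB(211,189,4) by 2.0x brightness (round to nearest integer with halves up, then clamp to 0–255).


Multiply each channel by 2.0, round half up, clamp to [0, 255]
R: 211×2.0 = 422 → clamp → 255
G: 189×2.0 = 378 → clamp → 255
B: 4×2.0 = 8
= RGB(255, 255, 8)


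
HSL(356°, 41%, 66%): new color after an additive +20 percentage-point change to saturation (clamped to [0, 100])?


Original S = 41%
Adjustment = +20 percentage points
New S = 41 + (20) = 61
Clamp to [0, 100] → 61
= HSL(356°, 61%, 66%)


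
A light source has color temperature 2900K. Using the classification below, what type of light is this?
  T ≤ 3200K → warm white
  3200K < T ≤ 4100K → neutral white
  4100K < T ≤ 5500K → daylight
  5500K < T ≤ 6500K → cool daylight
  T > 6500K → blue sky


Temperature: 2900K
2900K ≤ 3200K → warm white
Classification: warm white


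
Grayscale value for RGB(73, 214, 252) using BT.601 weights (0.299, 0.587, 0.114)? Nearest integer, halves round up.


Gray = 0.299×R + 0.587×G + 0.114×B
Gray = 0.299×73 + 0.587×214 + 0.114×252
Gray = 21.827 + 125.618 + 28.728
Gray = 176.173 → round half up → 176
Gray = 176


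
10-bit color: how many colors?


Colors = 2^bits = 2^10
= 1,024 colors


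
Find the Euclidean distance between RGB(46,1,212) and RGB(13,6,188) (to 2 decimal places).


d = √[(R₁-R₂)² + (G₁-G₂)² + (B₁-B₂)²]
d = √[(46-13)² + (1-6)² + (212-188)²]
d = √[1089 + 25 + 576]
d = √1690
d ≈ 41.11


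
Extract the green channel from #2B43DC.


Color: #2B43DC
R = 2B = 43
G = 43 = 67
B = DC = 220
Green = 67


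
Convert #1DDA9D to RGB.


1D → 29 (R)
DA → 218 (G)
9D → 157 (B)
= RGB(29, 218, 157)


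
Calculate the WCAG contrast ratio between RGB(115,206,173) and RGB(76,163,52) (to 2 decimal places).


Linearize each sRGB channel c=v/255: c/12.92 if c ≤ 0.04045 else ((c+0.055)/1.055)^2.4
L = 0.2126×R_lin + 0.7152×G_lin + 0.0722×B_lin
Color 1 (115,206,173):
  R=115: 115/255≈0.4510 > 0.04045 → ((0.4510+0.055)/1.055)^2.4 ≈ 0.17144
  G=206: 206/255≈0.8078 > 0.04045 → ((0.8078+0.055)/1.055)^2.4 ≈ 0.61721
  B=173: 173/255≈0.6784 > 0.04045 → ((0.6784+0.055)/1.055)^2.4 ≈ 0.41789
  L1 = 0.2126×0.17144 + 0.7152×0.61721 + 0.0722×0.41789 ≈ 0.50805
Color 2 (76,163,52):
  R=76: 76/255≈0.2980 > 0.04045 → ((0.2980+0.055)/1.055)^2.4 ≈ 0.07227
  G=163: 163/255≈0.6392 > 0.04045 → ((0.6392+0.055)/1.055)^2.4 ≈ 0.36625
  B=52: 52/255≈0.2039 > 0.04045 → ((0.2039+0.055)/1.055)^2.4 ≈ 0.03434
  L2 = 0.2126×0.07227 + 0.7152×0.36625 + 0.0722×0.03434 ≈ 0.27979
Lighter = 0.50805, Darker = 0.27979
Ratio = (L_lighter + 0.05) / (L_darker + 0.05)
Ratio = (0.50805 + 0.05) / (0.27979 + 0.05) = 0.55805 / 0.32979 ≈ 1.6921
Ratio ≈ 1.69:1


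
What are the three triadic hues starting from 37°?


Triadic: equally spaced at 120° intervals
H1 = 37°
H2 = (37 + 120) mod 360 = 157°
H3 = (37 + 240) mod 360 = 277°
Triadic = 37°, 157°, 277°


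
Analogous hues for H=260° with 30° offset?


Base hue: 260°
Left analog: (260 - 30) mod 360 = 230°
Right analog: (260 + 30) mod 360 = 290°
Analogous hues = 230° and 290°


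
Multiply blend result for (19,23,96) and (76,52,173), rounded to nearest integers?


Multiply: C = A×B/255, rounded to nearest integer
R: 19×76/255 = 1444/255 ≈ 5.663 → 6
G: 23×52/255 = 1196/255 ≈ 4.690 → 5
B: 96×173/255 = 16608/255 ≈ 65.129 → 65
= RGB(6, 5, 65)


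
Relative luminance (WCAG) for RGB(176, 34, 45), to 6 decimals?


Linearize each channel (sRGB transfer function): c = v/255; c_lin = c/12.92 if c ≤ 0.04045, else ((c+0.055)/1.055)^2.4
  R: 176/255 ≈ 0.690196 > 0.04045 → ((0.690196+0.055)/1.055)^2.4 ≈ 0.434154
  G: 34/255 ≈ 0.133333 > 0.04045 → ((0.133333+0.055)/1.055)^2.4 ≈ 0.015996
  B: 45/255 ≈ 0.176471 > 0.04045 → ((0.176471+0.055)/1.055)^2.4 ≈ 0.026241
R_lin = 0.434154, G_lin = 0.015996, B_lin = 0.026241
L = 0.2126×R + 0.7152×G + 0.0722×B
L = 0.2126×0.434154 + 0.7152×0.015996 + 0.0722×0.026241
L ≈ 0.105636


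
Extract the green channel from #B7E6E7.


Color: #B7E6E7
R = B7 = 183
G = E6 = 230
B = E7 = 231
Green = 230


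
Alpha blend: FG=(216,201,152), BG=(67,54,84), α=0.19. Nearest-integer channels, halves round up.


C = α×F + (1-α)×B, with 1-α = 0.81
R: 0.19×216 + 0.81×67 = 41.04 + 54.27 = 95.31 → 95
G: 0.19×201 + 0.81×54 = 38.19 + 43.74 = 81.93 → 82
B: 0.19×152 + 0.81×84 = 28.88 + 68.04 = 96.92 → 97
= RGB(95, 82, 97)


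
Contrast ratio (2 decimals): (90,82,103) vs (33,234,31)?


Linearize each sRGB channel c=v/255: c/12.92 if c ≤ 0.04045 else ((c+0.055)/1.055)^2.4
L = 0.2126×R_lin + 0.7152×G_lin + 0.0722×B_lin
Color 1 (90,82,103):
  R=90: 90/255≈0.3529 > 0.04045 → ((0.3529+0.055)/1.055)^2.4 ≈ 0.10224
  G=82: 82/255≈0.3216 > 0.04045 → ((0.3216+0.055)/1.055)^2.4 ≈ 0.08438
  B=103: 103/255≈0.4039 > 0.04045 → ((0.4039+0.055)/1.055)^2.4 ≈ 0.13563
  L1 = 0.2126×0.10224 + 0.7152×0.08438 + 0.0722×0.13563 ≈ 0.09188
Color 2 (33,234,31):
  R=33: 33/255≈0.1294 > 0.04045 → ((0.1294+0.055)/1.055)^2.4 ≈ 0.01521
  G=234: 234/255≈0.9176 > 0.04045 → ((0.9176+0.055)/1.055)^2.4 ≈ 0.82279
  B=31: 31/255≈0.1216 > 0.04045 → ((0.1216+0.055)/1.055)^2.4 ≈ 0.01370
  L2 = 0.2126×0.01521 + 0.7152×0.82279 + 0.0722×0.01370 ≈ 0.59268
Lighter = 0.59268, Darker = 0.09188
Ratio = (L_lighter + 0.05) / (L_darker + 0.05)
Ratio = (0.59268 + 0.05) / (0.09188 + 0.05) = 0.64268 / 0.14188 ≈ 4.5299
Ratio ≈ 4.53:1


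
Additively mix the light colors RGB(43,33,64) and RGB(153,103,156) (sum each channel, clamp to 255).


Additive: each channel = min(255, C₁+C₂)
R: 43+153 = 196 → 196
G: 33+103 = 136 → 136
B: 64+156 = 220 → 220
= RGB(196, 136, 220)


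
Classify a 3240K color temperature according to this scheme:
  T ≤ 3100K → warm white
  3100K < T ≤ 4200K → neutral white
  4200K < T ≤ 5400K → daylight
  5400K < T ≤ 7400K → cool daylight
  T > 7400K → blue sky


Temperature: 3240K
3100K < 3240K ≤ 4200K → neutral white
Classification: neutral white


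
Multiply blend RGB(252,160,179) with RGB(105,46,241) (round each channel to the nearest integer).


Multiply: C = A×B/255, rounded to nearest integer
R: 252×105/255 = 26460/255 ≈ 103.765 → 104
G: 160×46/255 = 7360/255 ≈ 28.863 → 29
B: 179×241/255 = 43139/255 ≈ 169.173 → 169
= RGB(104, 29, 169)


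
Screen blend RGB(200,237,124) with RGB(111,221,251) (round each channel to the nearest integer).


Screen: C = 255 - (255-A)×(255-B)/255, rounded to nearest integer
R: 255 - (255-200)×(255-111)/255 = 255 - 7920/255 ≈ 255 - 31.059 = 223.941 → 224
G: 255 - (255-237)×(255-221)/255 = 255 - 612/255 ≈ 255 - 2.400 = 252.600 → 253
B: 255 - (255-124)×(255-251)/255 = 255 - 524/255 ≈ 255 - 2.055 = 252.945 → 253
= RGB(224, 253, 253)


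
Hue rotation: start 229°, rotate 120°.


New hue = (H + rotation) mod 360
New hue = (229 + 120) mod 360
= 349 mod 360
= 349°


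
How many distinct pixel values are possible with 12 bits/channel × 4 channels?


Total bits = 12 bits/channel × 4 channels = 48 bits
Distinct pixel values = 2^48
= 281,474,976,710,656 pixel values


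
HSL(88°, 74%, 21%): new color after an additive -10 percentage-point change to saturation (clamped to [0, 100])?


Original S = 74%
Adjustment = -10 percentage points
New S = 74 + (-10) = 64
Clamp to [0, 100] → 64
= HSL(88°, 64%, 21%)


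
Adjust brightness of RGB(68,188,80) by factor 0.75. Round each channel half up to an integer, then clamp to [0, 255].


Multiply each channel by 0.75, round half up, clamp to [0, 255]
R: 68×0.75 = 51
G: 188×0.75 = 141
B: 80×0.75 = 60
= RGB(51, 141, 60)


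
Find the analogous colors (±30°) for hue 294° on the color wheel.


Base hue: 294°
Left analog: (294 - 30) mod 360 = 264°
Right analog: (294 + 30) mod 360 = 324°
Analogous hues = 264° and 324°


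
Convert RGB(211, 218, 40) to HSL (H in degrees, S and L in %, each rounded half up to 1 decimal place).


Normalize: R'=211/255≈0.8275, G'=218/255≈0.8549, B'=40/255≈0.1569
Max=218/255, Min=40/255, Δ=Max-Min=178/255
L = (Max+Min)/2 = (218+40)/510 = 258/510 = 0.50588… → L = 50.6%
L > 0.5 → S = Δ/(2-Max-Min) = 178/(510-218-40) = 178/252 = 0.70634… → S = 70.6%
(the 1/255 factors cancel in S and H, so raw channel differences can be used)
Max is G' → H = 60 × ((B-R)/Δ + 2) = 60 × ((40-211)/178 + 2)
  -171/178 + 2 = -0.9606… + 2 = 1.0393…
  H = 60 × 1.0393… = 62.359…° → H = 62.4°
= HSL(62.4°, 70.6%, 50.6%)


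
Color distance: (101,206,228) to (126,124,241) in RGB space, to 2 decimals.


d = √[(R₁-R₂)² + (G₁-G₂)² + (B₁-B₂)²]
d = √[(101-126)² + (206-124)² + (228-241)²]
d = √[625 + 6724 + 169]
d = √7518
d ≈ 86.71


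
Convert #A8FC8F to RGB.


A8 → 168 (R)
FC → 252 (G)
8F → 143 (B)
= RGB(168, 252, 143)


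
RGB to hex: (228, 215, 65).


R = 228 → E4 (hex)
G = 215 → D7 (hex)
B = 65 → 41 (hex)
Hex = #E4D741


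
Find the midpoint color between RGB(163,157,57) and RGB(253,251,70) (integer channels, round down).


Midpoint: each channel = ⌊(C₁+C₂)/2⌋
R: ⌊(163+253)/2⌋ = 208
G: ⌊(157+251)/2⌋ = 204
B: ⌊(57+70)/2⌋ = 63
= RGB(208, 204, 63)


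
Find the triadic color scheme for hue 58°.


Triadic: equally spaced at 120° intervals
H1 = 58°
H2 = (58 + 120) mod 360 = 178°
H3 = (58 + 240) mod 360 = 298°
Triadic = 58°, 178°, 298°


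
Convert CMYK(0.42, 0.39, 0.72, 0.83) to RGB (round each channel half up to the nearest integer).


R = 255 × (1-C) × (1-K) = 255 × 0.58 × 0.17 = 25.143 → 25
G = 255 × (1-M) × (1-K) = 255 × 0.61 × 0.17 = 26.4435 → 26
B = 255 × (1-Y) × (1-K) = 255 × 0.28 × 0.17 = 12.138 → 12
= RGB(25, 26, 12)


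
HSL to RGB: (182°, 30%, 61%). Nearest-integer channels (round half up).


H=182°, S=0.30, L=0.61
C = (1-|2L-1|)×S = (1-|0.22|)×0.30 = 0.234
H' = H/60 = 182/60 ≈ 3.0333; X = C×(1-|H' mod 2 - 1|) = 0.2262
m = L - C/2 = 0.61 - 0.117 = 0.493
Sector ⌊H'⌋ = 3 → (R',G',B') = (0.0, 0.2262, 0.234)
RGB = ((R'+m)×255, (G'+m)×255, (B'+m)×255) = (125.715, 183.396, 185.385)
Round half up → RGB(126, 183, 185)


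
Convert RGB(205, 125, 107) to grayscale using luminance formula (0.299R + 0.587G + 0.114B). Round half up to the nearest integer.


Gray = 0.299×R + 0.587×G + 0.114×B
Gray = 0.299×205 + 0.587×125 + 0.114×107
Gray = 61.295 + 73.375 + 12.198
Gray = 146.868 → round half up → 147
Gray = 147


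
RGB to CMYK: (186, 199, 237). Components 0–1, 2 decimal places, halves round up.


R'=186/255≈0.7294, G'=199/255≈0.7804, B'=237/255≈0.9294
K = 1 - max(R',G',B') = 1 - 237/255 = 18/255 = 0.07058… → 0.07
(1-R'-K)/(1-K) simplifies to (max-R)/max with max = 237:
C = (237-186)/237 = 51/237 = 0.21518… → 0.22
M = (237-199)/237 = 38/237 = 0.16033… → 0.16
Y = (237-237)/237 = 0/237 = 0 → 0.00
= CMYK(0.22, 0.16, 0.00, 0.07)


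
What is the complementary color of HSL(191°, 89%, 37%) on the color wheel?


Complement = opposite side of color wheel = hue + 180°
H' = (191 + 180) mod 360 = 11°
S and L unchanged.
= HSL(11°, 89%, 37%)


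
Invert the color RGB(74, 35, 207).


Invert: (255-R, 255-G, 255-B)
R: 255-74 = 181
G: 255-35 = 220
B: 255-207 = 48
= RGB(181, 220, 48)


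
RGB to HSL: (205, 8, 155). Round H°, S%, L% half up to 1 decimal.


Normalize: R'=205/255≈0.8039, G'=8/255≈0.0314, B'=155/255≈0.6078
Max=205/255, Min=8/255, Δ=Max-Min=197/255
L = (Max+Min)/2 = (205+8)/510 = 213/510 = 0.41764… → L = 41.8%
L ≤ 0.5 → S = Δ/(Max+Min) = 197/(205+8) = 197/213 = 0.92488… → S = 92.5%
(the 1/255 factors cancel in S and H, so raw channel differences can be used)
Max is R' → H = 60 × (((G-B)/Δ) mod 6) = 60 × (((8-155)/197) mod 6)
  (-147)/197 = -0.7461…; negative, so add 6 → 5.2538…
  H = 60 × 5.2538… = 315.228…° → H = 315.2°
= HSL(315.2°, 92.5%, 41.8%)


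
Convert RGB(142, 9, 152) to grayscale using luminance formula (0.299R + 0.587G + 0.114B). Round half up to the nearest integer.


Gray = 0.299×R + 0.587×G + 0.114×B
Gray = 0.299×142 + 0.587×9 + 0.114×152
Gray = 42.458 + 5.283 + 17.328
Gray = 65.069 → round half up → 65
Gray = 65


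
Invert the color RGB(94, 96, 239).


Invert: (255-R, 255-G, 255-B)
R: 255-94 = 161
G: 255-96 = 159
B: 255-239 = 16
= RGB(161, 159, 16)


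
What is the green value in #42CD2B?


Color: #42CD2B
R = 42 = 66
G = CD = 205
B = 2B = 43
Green = 205


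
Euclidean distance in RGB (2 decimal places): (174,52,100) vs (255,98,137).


d = √[(R₁-R₂)² + (G₁-G₂)² + (B₁-B₂)²]
d = √[(174-255)² + (52-98)² + (100-137)²]
d = √[6561 + 2116 + 1369]
d = √10046
d ≈ 100.23


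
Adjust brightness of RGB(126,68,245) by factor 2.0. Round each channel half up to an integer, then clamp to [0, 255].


Multiply each channel by 2.0, round half up, clamp to [0, 255]
R: 126×2.0 = 252
G: 68×2.0 = 136
B: 245×2.0 = 490 → clamp → 255
= RGB(252, 136, 255)


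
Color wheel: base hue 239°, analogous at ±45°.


Base hue: 239°
Left analog: (239 - 45) mod 360 = 194°
Right analog: (239 + 45) mod 360 = 284°
Analogous hues = 194° and 284°


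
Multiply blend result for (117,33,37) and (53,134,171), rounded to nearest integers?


Multiply: C = A×B/255, rounded to nearest integer
R: 117×53/255 = 6201/255 ≈ 24.318 → 24
G: 33×134/255 = 4422/255 ≈ 17.341 → 17
B: 37×171/255 = 6327/255 ≈ 24.812 → 25
= RGB(24, 17, 25)


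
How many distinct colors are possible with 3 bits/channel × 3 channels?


Total bits = 3 bits/channel × 3 channels = 9 bits
Distinct colors = 2^9
= 512 colors


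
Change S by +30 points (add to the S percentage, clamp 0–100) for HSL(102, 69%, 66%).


Original S = 69%
Adjustment = +30 percentage points
New S = 69 + (30) = 99
Clamp to [0, 100] → 99
= HSL(102°, 99%, 66%)


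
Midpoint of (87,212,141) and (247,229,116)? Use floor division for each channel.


Midpoint: each channel = ⌊(C₁+C₂)/2⌋
R: ⌊(87+247)/2⌋ = 167
G: ⌊(212+229)/2⌋ = 220
B: ⌊(141+116)/2⌋ = 128
= RGB(167, 220, 128)


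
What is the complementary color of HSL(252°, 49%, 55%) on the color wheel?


Complement = opposite side of color wheel = hue + 180°
H' = (252 + 180) mod 360 = 72°
S and L unchanged.
= HSL(72°, 49%, 55%)


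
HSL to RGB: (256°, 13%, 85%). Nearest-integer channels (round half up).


H=256°, S=0.13, L=0.85
C = (1-|2L-1|)×S = (1-|0.70|)×0.13 = 0.039
H' = H/60 = 256/60 ≈ 4.2667; X = C×(1-|H' mod 2 - 1|) = 0.0104
m = L - C/2 = 0.85 - 0.0195 = 0.8305
Sector ⌊H'⌋ = 4 → (R',G',B') = (0.0104, 0.0, 0.039)
RGB = ((R'+m)×255, (G'+m)×255, (B'+m)×255) = (214.4295, 211.7775, 221.7225)
Round half up → RGB(214, 212, 222)


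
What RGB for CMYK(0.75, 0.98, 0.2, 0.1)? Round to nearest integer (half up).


R = 255 × (1-C) × (1-K) = 255 × 0.25 × 0.90 = 57.375 → 57
G = 255 × (1-M) × (1-K) = 255 × 0.02 × 0.90 = 4.59 → 5
B = 255 × (1-Y) × (1-K) = 255 × 0.80 × 0.90 = 183.6 → 184
= RGB(57, 5, 184)


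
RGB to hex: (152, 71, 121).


R = 152 → 98 (hex)
G = 71 → 47 (hex)
B = 121 → 79 (hex)
Hex = #984779


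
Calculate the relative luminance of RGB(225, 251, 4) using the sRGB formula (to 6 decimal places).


Linearize each channel (sRGB transfer function): c = v/255; c_lin = c/12.92 if c ≤ 0.04045, else ((c+0.055)/1.055)^2.4
  R: 225/255 ≈ 0.882353 > 0.04045 → ((0.882353+0.055)/1.055)^2.4 ≈ 0.752942
  G: 251/255 ≈ 0.984314 > 0.04045 → ((0.984314+0.055)/1.055)^2.4 ≈ 0.964686
  B: 4/255 ≈ 0.015686 ≤ 0.04045 → 0.015686/12.92 ≈ 0.001214
R_lin = 0.752942, G_lin = 0.964686, B_lin = 0.001214
L = 0.2126×R + 0.7152×G + 0.0722×B
L = 0.2126×0.752942 + 0.7152×0.964686 + 0.0722×0.001214
L ≈ 0.850107


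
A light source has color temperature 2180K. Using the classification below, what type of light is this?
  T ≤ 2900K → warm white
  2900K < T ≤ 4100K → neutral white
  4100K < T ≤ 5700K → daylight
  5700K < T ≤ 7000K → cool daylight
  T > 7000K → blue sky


Temperature: 2180K
2180K ≤ 2900K → warm white
Classification: warm white


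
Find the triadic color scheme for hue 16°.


Triadic: equally spaced at 120° intervals
H1 = 16°
H2 = (16 + 120) mod 360 = 136°
H3 = (16 + 240) mod 360 = 256°
Triadic = 16°, 136°, 256°


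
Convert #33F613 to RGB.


33 → 51 (R)
F6 → 246 (G)
13 → 19 (B)
= RGB(51, 246, 19)


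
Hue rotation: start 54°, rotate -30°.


New hue = (H + rotation) mod 360
New hue = (54 -30) mod 360
= 24 mod 360
= 24°


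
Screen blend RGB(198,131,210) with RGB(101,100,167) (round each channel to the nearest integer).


Screen: C = 255 - (255-A)×(255-B)/255, rounded to nearest integer
R: 255 - (255-198)×(255-101)/255 = 255 - 8778/255 ≈ 255 - 34.424 = 220.576 → 221
G: 255 - (255-131)×(255-100)/255 = 255 - 19220/255 ≈ 255 - 75.373 = 179.627 → 180
B: 255 - (255-210)×(255-167)/255 = 255 - 3960/255 ≈ 255 - 15.529 = 239.471 → 239
= RGB(221, 180, 239)


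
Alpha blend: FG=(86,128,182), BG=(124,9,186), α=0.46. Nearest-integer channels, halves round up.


C = α×F + (1-α)×B, with 1-α = 0.54
R: 0.46×86 + 0.54×124 = 39.56 + 66.96 = 106.52 → 107
G: 0.46×128 + 0.54×9 = 58.88 + 4.86 = 63.74 → 64
B: 0.46×182 + 0.54×186 = 83.72 + 100.44 = 184.16 → 184
= RGB(107, 64, 184)


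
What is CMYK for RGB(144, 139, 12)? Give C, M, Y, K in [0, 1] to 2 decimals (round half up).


R'=144/255≈0.5647, G'=139/255≈0.5451, B'=12/255≈0.0471
K = 1 - max(R',G',B') = 1 - 144/255 = 111/255 = 0.43529… → 0.44
(1-R'-K)/(1-K) simplifies to (max-R)/max with max = 144:
C = (144-144)/144 = 0/144 = 0 → 0.00
M = (144-139)/144 = 5/144 = 0.03472… → 0.03
Y = (144-12)/144 = 132/144 = 0.91666… → 0.92
= CMYK(0.00, 0.03, 0.92, 0.44)


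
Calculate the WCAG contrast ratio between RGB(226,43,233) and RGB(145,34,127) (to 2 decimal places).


Linearize each sRGB channel c=v/255: c/12.92 if c ≤ 0.04045 else ((c+0.055)/1.055)^2.4
L = 0.2126×R_lin + 0.7152×G_lin + 0.0722×B_lin
Color 1 (226,43,233):
  R=226: 226/255≈0.8863 > 0.04045 → ((0.8863+0.055)/1.055)^2.4 ≈ 0.76052
  G=43: 43/255≈0.1686 > 0.04045 → ((0.1686+0.055)/1.055)^2.4 ≈ 0.02416
  B=233: 233/255≈0.9137 > 0.04045 → ((0.9137+0.055)/1.055)^2.4 ≈ 0.81485
  L1 = 0.2126×0.76052 + 0.7152×0.02416 + 0.0722×0.81485 ≈ 0.23780
Color 2 (145,34,127):
  R=145: 145/255≈0.5686 > 0.04045 → ((0.5686+0.055)/1.055)^2.4 ≈ 0.28315
  G=34: 34/255≈0.1333 > 0.04045 → ((0.1333+0.055)/1.055)^2.4 ≈ 0.01600
  B=127: 127/255≈0.4980 > 0.04045 → ((0.4980+0.055)/1.055)^2.4 ≈ 0.21223
  L2 = 0.2126×0.28315 + 0.7152×0.01600 + 0.0722×0.21223 ≈ 0.08696
Lighter = 0.23780, Darker = 0.08696
Ratio = (L_lighter + 0.05) / (L_darker + 0.05)
Ratio = (0.23780 + 0.05) / (0.08696 + 0.05) = 0.28780 / 0.13696 ≈ 2.1013
Ratio ≈ 2.10:1


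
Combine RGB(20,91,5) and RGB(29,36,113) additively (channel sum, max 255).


Additive: each channel = min(255, C₁+C₂)
R: 20+29 = 49 → 49
G: 91+36 = 127 → 127
B: 5+113 = 118 → 118
= RGB(49, 127, 118)


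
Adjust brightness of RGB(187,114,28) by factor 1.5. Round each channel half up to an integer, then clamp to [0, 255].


Multiply each channel by 1.5, round half up, clamp to [0, 255]
R: 187×1.5 = 280.5 → round → 281 → clamp → 255
G: 114×1.5 = 171
B: 28×1.5 = 42
= RGB(255, 171, 42)


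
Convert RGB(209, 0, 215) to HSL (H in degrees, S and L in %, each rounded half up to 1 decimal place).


Normalize: R'=209/255≈0.8196, G'=0/255≈0.0000, B'=215/255≈0.8431
Max=215/255, Min=0/255, Δ=Max-Min=215/255
L = (Max+Min)/2 = (215+0)/510 = 215/510 = 0.42156… → L = 42.2%
L ≤ 0.5 → S = Δ/(Max+Min) = 215/(215+0) = 215/215 = 1 → S = 100.0%
(the 1/255 factors cancel in S and H, so raw channel differences can be used)
Max is B' → H = 60 × ((R-G)/Δ + 4) = 60 × ((209-0)/215 + 4)
  209/215 + 4 = 0.9720… + 4 = 4.9720…
  H = 60 × 4.9720… = 298.325…° → H = 298.3°
= HSL(298.3°, 100.0%, 42.2%)


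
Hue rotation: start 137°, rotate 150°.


New hue = (H + rotation) mod 360
New hue = (137 + 150) mod 360
= 287 mod 360
= 287°


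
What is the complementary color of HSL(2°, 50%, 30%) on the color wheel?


Complement = opposite side of color wheel = hue + 180°
H' = (2 + 180) mod 360 = 182°
S and L unchanged.
= HSL(182°, 50%, 30%)


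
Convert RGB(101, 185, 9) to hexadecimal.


R = 101 → 65 (hex)
G = 185 → B9 (hex)
B = 9 → 09 (hex)
Hex = #65B909


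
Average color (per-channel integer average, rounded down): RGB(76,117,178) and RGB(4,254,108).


Midpoint: each channel = ⌊(C₁+C₂)/2⌋
R: ⌊(76+4)/2⌋ = 40
G: ⌊(117+254)/2⌋ = 185
B: ⌊(178+108)/2⌋ = 143
= RGB(40, 185, 143)


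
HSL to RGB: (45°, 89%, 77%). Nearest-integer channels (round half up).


H=45°, S=0.89, L=0.77
C = (1-|2L-1|)×S = (1-|0.54|)×0.89 = 0.4094
H' = H/60 = 45/60 ≈ 0.7500; X = C×(1-|H' mod 2 - 1|) = 0.30705
m = L - C/2 = 0.77 - 0.2047 = 0.5653
Sector ⌊H'⌋ = 0 → (R',G',B') = (0.4094, 0.30705, 0.0)
RGB = ((R'+m)×255, (G'+m)×255, (B'+m)×255) = (248.5485, 222.44925, 144.1515)
Round half up → RGB(249, 222, 144)


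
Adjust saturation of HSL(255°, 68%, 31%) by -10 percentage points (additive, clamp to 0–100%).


Original S = 68%
Adjustment = -10 percentage points
New S = 68 + (-10) = 58
Clamp to [0, 100] → 58
= HSL(255°, 58%, 31%)


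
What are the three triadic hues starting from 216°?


Triadic: equally spaced at 120° intervals
H1 = 216°
H2 = (216 + 120) mod 360 = 336°
H3 = (216 + 240) mod 360 = 96°
Triadic = 216°, 336°, 96°


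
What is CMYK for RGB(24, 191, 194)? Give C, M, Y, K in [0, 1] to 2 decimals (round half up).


R'=24/255≈0.0941, G'=191/255≈0.7490, B'=194/255≈0.7608
K = 1 - max(R',G',B') = 1 - 194/255 = 61/255 = 0.23921… → 0.24
(1-R'-K)/(1-K) simplifies to (max-R)/max with max = 194:
C = (194-24)/194 = 170/194 = 0.87628… → 0.88
M = (194-191)/194 = 3/194 = 0.01546… → 0.02
Y = (194-194)/194 = 0/194 = 0 → 0.00
= CMYK(0.88, 0.02, 0.00, 0.24)


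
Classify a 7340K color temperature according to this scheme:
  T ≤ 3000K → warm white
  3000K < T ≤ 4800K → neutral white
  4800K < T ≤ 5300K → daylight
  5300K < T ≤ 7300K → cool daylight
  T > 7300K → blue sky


Temperature: 7340K
7340K > 7300K → blue sky
Classification: blue sky


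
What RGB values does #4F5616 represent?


4F → 79 (R)
56 → 86 (G)
16 → 22 (B)
= RGB(79, 86, 22)


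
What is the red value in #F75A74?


Color: #F75A74
R = F7 = 247
G = 5A = 90
B = 74 = 116
Red = 247


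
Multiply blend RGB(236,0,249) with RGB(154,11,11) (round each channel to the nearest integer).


Multiply: C = A×B/255, rounded to nearest integer
R: 236×154/255 = 36344/255 ≈ 142.525 → 143
G: 0×11/255 = 0/255 ≈ 0.000 → 0
B: 249×11/255 = 2739/255 ≈ 10.741 → 11
= RGB(143, 0, 11)


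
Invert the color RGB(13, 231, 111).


Invert: (255-R, 255-G, 255-B)
R: 255-13 = 242
G: 255-231 = 24
B: 255-111 = 144
= RGB(242, 24, 144)


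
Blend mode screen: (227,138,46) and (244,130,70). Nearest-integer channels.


Screen: C = 255 - (255-A)×(255-B)/255, rounded to nearest integer
R: 255 - (255-227)×(255-244)/255 = 255 - 308/255 ≈ 255 - 1.208 = 253.792 → 254
G: 255 - (255-138)×(255-130)/255 = 255 - 14625/255 ≈ 255 - 57.353 = 197.647 → 198
B: 255 - (255-46)×(255-70)/255 = 255 - 38665/255 ≈ 255 - 151.627 = 103.373 → 103
= RGB(254, 198, 103)


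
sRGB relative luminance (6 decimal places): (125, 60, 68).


Linearize each channel (sRGB transfer function): c = v/255; c_lin = c/12.92 if c ≤ 0.04045, else ((c+0.055)/1.055)^2.4
  R: 125/255 ≈ 0.490196 > 0.04045 → ((0.490196+0.055)/1.055)^2.4 ≈ 0.205079
  G: 60/255 ≈ 0.235294 > 0.04045 → ((0.235294+0.055)/1.055)^2.4 ≈ 0.045186
  B: 68/255 ≈ 0.266667 > 0.04045 → ((0.266667+0.055)/1.055)^2.4 ≈ 0.057805
R_lin = 0.205079, G_lin = 0.045186, B_lin = 0.057805
L = 0.2126×R + 0.7152×G + 0.0722×B
L = 0.2126×0.205079 + 0.7152×0.045186 + 0.0722×0.057805
L ≈ 0.080090


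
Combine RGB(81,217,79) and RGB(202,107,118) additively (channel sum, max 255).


Additive: each channel = min(255, C₁+C₂)
R: 81+202 = 283 → 255
G: 217+107 = 324 → 255
B: 79+118 = 197 → 197
= RGB(255, 255, 197)


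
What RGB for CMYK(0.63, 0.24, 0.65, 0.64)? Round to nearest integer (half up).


R = 255 × (1-C) × (1-K) = 255 × 0.37 × 0.36 = 33.966 → 34
G = 255 × (1-M) × (1-K) = 255 × 0.76 × 0.36 = 69.768 → 70
B = 255 × (1-Y) × (1-K) = 255 × 0.35 × 0.36 = 32.13 → 32
= RGB(34, 70, 32)


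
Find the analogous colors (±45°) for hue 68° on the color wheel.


Base hue: 68°
Left analog: (68 - 45) mod 360 = 23°
Right analog: (68 + 45) mod 360 = 113°
Analogous hues = 23° and 113°


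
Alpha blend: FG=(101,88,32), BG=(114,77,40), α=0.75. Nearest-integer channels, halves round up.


C = α×F + (1-α)×B, with 1-α = 0.25
R: 0.75×101 + 0.25×114 = 75.75 + 28.50 = 104.25 → 104
G: 0.75×88 + 0.25×77 = 66.00 + 19.25 = 85.25 → 85
B: 0.75×32 + 0.25×40 = 24.00 + 10.00 = 34.00 → 34
= RGB(104, 85, 34)
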